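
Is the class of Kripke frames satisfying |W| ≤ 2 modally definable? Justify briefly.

No — not modally definable

If a class were modally definable it would be closed under disjoint unions (Goldblatt–Thomason).
Any modal formula valid on each of 3 disjoint one-world frames is valid on their disjoint union (validity is preserved under disjoint unions). Each one-world frame has |W|=1≤2, but the union has |W|=3.
Hence having at most 2 worlds is not modally definable.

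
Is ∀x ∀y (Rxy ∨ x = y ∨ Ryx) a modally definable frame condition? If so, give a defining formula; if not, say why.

No — not modally definable

If a class were modally definable it would be closed under disjoint unions (Goldblatt–Thomason).
Take 3 disjoint single-world reflexive frames: each is trivially connected, but their disjoint union has 3 worlds with no edge between distinct components, so it is not connected.
So the class is not modally definable.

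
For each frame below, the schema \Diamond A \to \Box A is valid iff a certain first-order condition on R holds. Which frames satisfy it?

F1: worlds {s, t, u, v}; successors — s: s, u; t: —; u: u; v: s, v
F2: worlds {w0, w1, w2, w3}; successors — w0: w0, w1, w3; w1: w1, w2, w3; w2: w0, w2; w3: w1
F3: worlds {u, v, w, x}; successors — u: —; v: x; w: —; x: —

This is the axiom for partial functionality; its first-order frame correspondent is \forall x \forall y \forall z (Rxy \wedge Rxz \to y = z).
F1: fails — s sees both s and u.
F2: fails — w0 sees both w0 and w1.
F3: condition met.

F3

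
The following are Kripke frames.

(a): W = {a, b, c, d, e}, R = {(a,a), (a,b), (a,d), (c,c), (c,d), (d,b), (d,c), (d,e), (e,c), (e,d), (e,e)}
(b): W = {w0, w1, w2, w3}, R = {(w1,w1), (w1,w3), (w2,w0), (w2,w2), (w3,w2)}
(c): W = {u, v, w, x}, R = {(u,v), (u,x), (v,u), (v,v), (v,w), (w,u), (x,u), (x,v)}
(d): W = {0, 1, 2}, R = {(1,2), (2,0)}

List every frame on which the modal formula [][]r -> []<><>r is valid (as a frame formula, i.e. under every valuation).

Frame correspondent (Sahlqvist): forall x forall z (xRz -> exists w (x R^2 w & z R^2 w)) — i.e. a generalized confluence (Geach) condition.
(a): fails — aRb but no w with aR²w and bR²w.
(b): fails — w2Rw0 but no w with w2R²w and w0R²w.
(c): ✓.
(d): fails — 1R2 but no w with 1R²w and 2R²w.

(c)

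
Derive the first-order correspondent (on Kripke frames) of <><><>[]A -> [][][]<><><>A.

forall x forall y forall z ((x R^3 y & x R^3 z) -> exists w (yRw & z R^3 w))

This is a Sahlqvist (Geach-type) schema ◇^3□^1A → □^3◇^3A.
First-order correspondent: forall x forall y forall z ((x R^3 y & x R^3 z) -> exists w (yRw & z R^3 w)).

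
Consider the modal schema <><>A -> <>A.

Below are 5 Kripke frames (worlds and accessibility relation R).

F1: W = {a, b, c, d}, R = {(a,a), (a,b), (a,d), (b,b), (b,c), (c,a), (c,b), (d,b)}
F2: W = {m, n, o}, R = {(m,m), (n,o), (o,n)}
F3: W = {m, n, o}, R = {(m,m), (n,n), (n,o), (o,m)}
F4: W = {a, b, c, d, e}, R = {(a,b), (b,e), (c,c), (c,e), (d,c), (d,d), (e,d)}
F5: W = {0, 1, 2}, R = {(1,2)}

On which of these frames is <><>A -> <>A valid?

This is the axiom for a generalized confluence (Geach) condition; its first-order frame correspondent is forall x forall y (x R^2 y -> exists w (y = w & xRw)).
F1: fails — aR²c but no w with c=w and aRw.
F2: fails — nR²n but no w with n=w and nRw.
F3: fails — nR²m but no w with m=w and nRw.
F4: fails — aR²e but no w with e=w and aRw.
F5: ✓.
Valid on: F5.

F5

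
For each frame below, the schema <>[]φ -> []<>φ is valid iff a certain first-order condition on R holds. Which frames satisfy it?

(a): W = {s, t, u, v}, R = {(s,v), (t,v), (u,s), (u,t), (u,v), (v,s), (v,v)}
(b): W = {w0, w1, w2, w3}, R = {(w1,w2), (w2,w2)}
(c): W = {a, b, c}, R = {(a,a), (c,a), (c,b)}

The schema corresponds to convergence: forall x forall y forall z (Rxy & Rxz -> exists w (Ryw & Rzw)).
(a): condition met.
(b): condition met.
(c): fails — Rca and Rcb but a and b have no common successor.
Valid on: (a), (b).

(a), (b)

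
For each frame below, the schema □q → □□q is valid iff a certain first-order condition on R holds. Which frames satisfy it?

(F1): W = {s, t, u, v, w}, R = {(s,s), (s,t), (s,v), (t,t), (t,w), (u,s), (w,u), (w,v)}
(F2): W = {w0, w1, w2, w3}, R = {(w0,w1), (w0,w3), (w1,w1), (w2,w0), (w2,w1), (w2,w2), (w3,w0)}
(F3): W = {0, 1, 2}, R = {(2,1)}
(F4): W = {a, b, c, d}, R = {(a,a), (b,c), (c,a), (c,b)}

(F3)

This is the axiom for transitivity; its first-order frame correspondent is ∀x ∀y ∀z (Rxy ∧ Ryz → Rxz).
(F1): fails — Rwu and Rus but not Rws.
(F2): fails — Rw3w0 and Rw0w1 but not Rw3w1.
(F3): ✓.
(F4): fails — Rbc and Rca but not Rba.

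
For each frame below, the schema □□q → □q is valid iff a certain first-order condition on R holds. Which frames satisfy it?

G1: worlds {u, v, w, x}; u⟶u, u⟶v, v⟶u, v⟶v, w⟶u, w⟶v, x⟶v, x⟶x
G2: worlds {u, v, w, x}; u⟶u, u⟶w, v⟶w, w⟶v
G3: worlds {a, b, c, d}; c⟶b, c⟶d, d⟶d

G1

This is the axiom for density; its first-order frame correspondent is ∀x ∀y (Rxy → ∃z (Rxz ∧ Rzy)).
G1: condition met.
G2: fails — Rvw but no z with Rvz and Rzw.
G3: fails — Rcb but no z with Rcz and Rzb.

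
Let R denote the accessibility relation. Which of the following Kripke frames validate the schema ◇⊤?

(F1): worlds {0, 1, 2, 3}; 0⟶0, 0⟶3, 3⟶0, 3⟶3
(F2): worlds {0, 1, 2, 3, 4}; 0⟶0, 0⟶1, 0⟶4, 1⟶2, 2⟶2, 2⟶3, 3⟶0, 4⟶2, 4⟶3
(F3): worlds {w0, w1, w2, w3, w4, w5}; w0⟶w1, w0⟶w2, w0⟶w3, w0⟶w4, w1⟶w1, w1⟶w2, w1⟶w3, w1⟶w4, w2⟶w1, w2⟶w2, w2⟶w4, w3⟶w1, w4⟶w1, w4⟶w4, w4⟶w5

(F2)

The schema corresponds to seriality: ∀x ∃y Rxy.
(F1): fails — world 1 has no successor.
(F2): condition met.
(F3): fails — world w5 has no successor.
Valid on: (F2).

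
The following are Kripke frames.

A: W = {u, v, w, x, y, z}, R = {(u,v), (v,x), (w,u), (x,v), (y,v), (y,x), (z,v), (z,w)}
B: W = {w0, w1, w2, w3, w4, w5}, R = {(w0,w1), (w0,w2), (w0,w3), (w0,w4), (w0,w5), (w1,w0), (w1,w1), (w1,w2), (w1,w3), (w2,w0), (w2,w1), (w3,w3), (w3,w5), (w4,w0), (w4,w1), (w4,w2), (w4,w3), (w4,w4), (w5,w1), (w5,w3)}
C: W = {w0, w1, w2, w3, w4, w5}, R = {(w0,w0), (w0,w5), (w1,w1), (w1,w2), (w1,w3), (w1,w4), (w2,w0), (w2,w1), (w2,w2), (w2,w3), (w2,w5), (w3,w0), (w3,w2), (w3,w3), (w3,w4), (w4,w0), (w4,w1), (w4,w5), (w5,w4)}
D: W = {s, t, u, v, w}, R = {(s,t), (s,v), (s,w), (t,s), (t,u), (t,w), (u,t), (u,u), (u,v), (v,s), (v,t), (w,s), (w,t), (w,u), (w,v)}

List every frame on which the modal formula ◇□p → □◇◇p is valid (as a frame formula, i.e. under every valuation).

B, D

Frame correspondent (Sahlqvist): ∀x ∀y ∀z ((xRy ∧ xRz) → ∃w (yRw ∧ zR²w)) — i.e. a generalized confluence (Geach) condition.
A: fails — uRv, uRv but no t with vRt and vR²t.
B: satisfies the condition.
C: fails — w0Rw5, w0Rw5 but no w with w5Rw and w5R²w.
D: satisfies the condition.
Valid on: B, D.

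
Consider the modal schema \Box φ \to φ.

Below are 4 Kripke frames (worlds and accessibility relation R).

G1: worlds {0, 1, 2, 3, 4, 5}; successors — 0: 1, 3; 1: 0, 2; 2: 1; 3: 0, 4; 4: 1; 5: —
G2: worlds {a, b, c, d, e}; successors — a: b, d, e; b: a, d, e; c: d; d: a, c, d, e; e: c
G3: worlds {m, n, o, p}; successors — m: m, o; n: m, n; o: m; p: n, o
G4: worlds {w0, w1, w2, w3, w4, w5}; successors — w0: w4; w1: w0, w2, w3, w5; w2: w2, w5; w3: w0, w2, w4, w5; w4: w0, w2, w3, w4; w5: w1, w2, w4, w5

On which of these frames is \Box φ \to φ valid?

This is the axiom for reflexivity; its first-order frame correspondent is \forall x Rxx.
G1: fails — world 0 does not see itself.
G2: fails — world a does not see itself.
G3: fails — world o does not see itself.
G4: fails — world w0 does not see itself.
Valid on no frame.

none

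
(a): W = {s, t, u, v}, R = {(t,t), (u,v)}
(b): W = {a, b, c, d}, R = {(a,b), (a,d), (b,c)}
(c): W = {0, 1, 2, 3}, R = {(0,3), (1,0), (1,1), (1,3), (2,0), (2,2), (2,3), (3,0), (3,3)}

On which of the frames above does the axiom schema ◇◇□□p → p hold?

(a)

Frame correspondent (Sahlqvist): ∀x ∀y (xR²y → ∃w (yR²w ∧ x = w)) — i.e. a generalized confluence (Geach) condition.
(a): ✓.
(b): fails — aR²c but no w with cR²w and a=w.
(c): fails — 1R²0 but no w with 0R²w and 1=w.
Valid on: (a).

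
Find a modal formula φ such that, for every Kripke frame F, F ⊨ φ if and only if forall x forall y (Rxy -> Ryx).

This is symmetry; the standard corresponding axiom is B: r → □◇r.
Suppose r→□◇r is valid. Take Rxy and set V(r)={x}. Then r at x, so □◇r at x, so ◇r at y, so some z with Ryz has r; z=x, i.e. Ryx.

r → □◇r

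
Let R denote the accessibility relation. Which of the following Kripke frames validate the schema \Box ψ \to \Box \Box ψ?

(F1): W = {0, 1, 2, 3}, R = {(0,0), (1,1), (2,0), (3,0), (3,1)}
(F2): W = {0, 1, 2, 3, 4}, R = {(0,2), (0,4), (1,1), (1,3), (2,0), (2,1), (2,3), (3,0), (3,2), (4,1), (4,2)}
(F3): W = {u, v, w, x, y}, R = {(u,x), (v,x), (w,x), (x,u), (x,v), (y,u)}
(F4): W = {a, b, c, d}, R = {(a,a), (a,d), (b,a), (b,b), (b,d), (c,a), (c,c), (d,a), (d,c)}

(F1)

This is the axiom for transitivity; its first-order frame correspondent is \forall x \forall y \forall z (Rxy \wedge Ryz \to Rxz).
(F1): holds.
(F2): fails — R32 and R23 but not R33.
(F3): fails — Rwx and Rxu but not Rwu.
(F4): fails — Rca and Rad but not Rcd.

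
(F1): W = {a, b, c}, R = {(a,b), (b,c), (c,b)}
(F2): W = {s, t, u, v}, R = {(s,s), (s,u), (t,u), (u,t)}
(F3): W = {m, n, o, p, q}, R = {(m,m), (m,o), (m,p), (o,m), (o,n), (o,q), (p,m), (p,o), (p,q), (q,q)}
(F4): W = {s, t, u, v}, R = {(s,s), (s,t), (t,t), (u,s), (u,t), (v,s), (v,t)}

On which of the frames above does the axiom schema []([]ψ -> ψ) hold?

This is the axiom for shift-reflexivity; its first-order frame correspondent is forall x forall y (Rxy -> Ryy).
(F1): fails — Rab but not Rbb.
(F2): fails — Rsu but not Ruu.
(F3): fails — Ron but not Rnn.
(F4): satisfies the condition.

(F4)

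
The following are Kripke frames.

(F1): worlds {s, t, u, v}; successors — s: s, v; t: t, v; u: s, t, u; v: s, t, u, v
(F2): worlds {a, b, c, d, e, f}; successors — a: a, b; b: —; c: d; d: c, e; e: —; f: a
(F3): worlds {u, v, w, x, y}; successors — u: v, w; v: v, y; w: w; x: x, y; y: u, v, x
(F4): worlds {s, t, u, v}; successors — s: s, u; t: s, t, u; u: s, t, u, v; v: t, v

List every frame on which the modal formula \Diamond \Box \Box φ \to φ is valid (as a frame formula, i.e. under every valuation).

(F1), (F4)

Frame correspondent (Sahlqvist): \forall x \forall y (xRy \to \exists w (y R^2 w \wedge x = w)) — i.e. a generalized confluence (Geach) condition.
(F1): condition met.
(F2): fails — aRb but no w with bR²w and a=w.
(F3): fails — uRw but no t with wR²t and u=t.
(F4): condition met.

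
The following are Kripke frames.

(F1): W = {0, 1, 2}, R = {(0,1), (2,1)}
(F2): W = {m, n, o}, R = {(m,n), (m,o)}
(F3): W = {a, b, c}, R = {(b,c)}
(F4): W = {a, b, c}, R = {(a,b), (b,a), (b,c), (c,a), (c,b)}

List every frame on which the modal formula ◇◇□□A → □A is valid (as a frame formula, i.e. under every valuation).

The schema corresponds to a generalized confluence (Geach) condition: ∀x ∀y ∀z ((xR²y ∧ xRz) → ∃w (yR²w ∧ z = w)).
(F1): ✓.
(F2): ✓.
(F3): ✓.
(F4): fails — aR²a, aRb but no w with aR²w and b=w.

(F1), (F2), (F3)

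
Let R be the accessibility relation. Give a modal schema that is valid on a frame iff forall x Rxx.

A defining formula is □s → s (the T axiom).
Suppose □s→s is valid. At any x set V(s)={w : Rxw}. Then □s holds at x, so s holds at x, i.e. Rxx.

□s → s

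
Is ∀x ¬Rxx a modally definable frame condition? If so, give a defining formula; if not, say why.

Not modally definable

Any modally definable frame class is closed under surjective bounded morphisms.
The 3-cycle (worlds a,b,c with a→b→c→a) is irreflexive, and the map sending every world to a single reflexive point • is a surjective bounded morphism (forth: every edge maps to (•,•); back: every world has a successor). So any modal formula valid on the 3-cycle is also valid on the reflexive point, which is not irreflexive.
So no modal formula (or set of formulas) defines exactly the irreflexive frames.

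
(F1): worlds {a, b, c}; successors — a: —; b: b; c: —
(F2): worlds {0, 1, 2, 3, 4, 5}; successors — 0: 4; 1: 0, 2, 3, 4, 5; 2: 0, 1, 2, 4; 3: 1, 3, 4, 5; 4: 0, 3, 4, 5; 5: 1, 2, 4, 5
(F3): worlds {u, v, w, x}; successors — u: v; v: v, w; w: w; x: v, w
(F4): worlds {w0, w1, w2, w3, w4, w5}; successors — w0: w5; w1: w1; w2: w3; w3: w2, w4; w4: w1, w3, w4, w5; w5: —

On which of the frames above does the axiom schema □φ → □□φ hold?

(F1)

This is the axiom for transitivity; its first-order frame correspondent is ∀x ∀y ∀z (Rxy ∧ Ryz → Rxz).
(F1): holds.
(F2): fails — R34 and R40 but not R30.
(F3): fails — Ruv and Rvw but not Ruw.
(F4): fails — Rw3w2 and Rw2w3 but not Rw3w3.
Valid on: (F1).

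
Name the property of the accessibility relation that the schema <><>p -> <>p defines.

This schema is equivalent to the 4 axiom □p → □□p.
Its frame correspondent is transitivity — forall x forall y forall z (Rxy & Ryz -> Rxz).

transitivity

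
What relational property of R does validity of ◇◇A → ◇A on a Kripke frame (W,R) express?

transitivity: ∀x ∀y ∀z (Rxy ∧ Ryz → Rxz)

This is a form of the 4 axiom.
It corresponds to transitivity: ∀x ∀y ∀z (Rxy ∧ Ryz → Rxz).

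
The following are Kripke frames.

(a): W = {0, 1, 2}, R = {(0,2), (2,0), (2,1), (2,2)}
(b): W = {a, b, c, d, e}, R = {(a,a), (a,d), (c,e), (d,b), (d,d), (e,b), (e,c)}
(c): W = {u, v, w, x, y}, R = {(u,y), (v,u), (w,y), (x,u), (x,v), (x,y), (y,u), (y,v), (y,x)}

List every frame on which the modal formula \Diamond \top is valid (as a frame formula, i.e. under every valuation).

The schema corresponds to seriality: \forall x \exists y Rxy.
(a): fails — world 1 has no successor.
(b): fails — world b has no successor.
(c): holds.
Valid on: (c).

(c)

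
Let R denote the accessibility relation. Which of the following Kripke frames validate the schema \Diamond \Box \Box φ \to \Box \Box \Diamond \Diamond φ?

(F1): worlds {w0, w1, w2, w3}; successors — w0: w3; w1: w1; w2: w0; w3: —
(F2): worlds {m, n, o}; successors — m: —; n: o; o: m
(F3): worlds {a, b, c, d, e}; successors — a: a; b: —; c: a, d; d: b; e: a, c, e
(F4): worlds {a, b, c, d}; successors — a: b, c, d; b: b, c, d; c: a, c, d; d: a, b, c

(F4)

This is the axiom for a generalized confluence (Geach) condition; its first-order frame correspondent is \forall x \forall y \forall z ((xRy \wedge x R^2 z) \to \exists w (y R^2 w \wedge z R^2 w)).
(F1): fails — w2Rw0, w2R²w3 but no w with w0R²w and w3R²w.
(F2): fails — nRo, nR²m but no w with oR²w and mR²w.
(F3): fails — cRa, cR²b but no w with aR²w and bR²w.
(F4): satisfies the condition.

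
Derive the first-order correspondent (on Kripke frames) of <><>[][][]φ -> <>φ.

forall x forall y (x R^2 y -> exists w (y R^3 w & xRw))

This is a Sahlqvist (Geach-type) schema ◇^2□^3φ → □^0◇^1φ.
First-order correspondent: forall x forall y (x R^2 y -> exists w (y R^3 w & xRw)).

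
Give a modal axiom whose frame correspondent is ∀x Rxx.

The condition is reflexivity. The T schema □p → p defines it.
Suppose □p→p is valid. At any x set V(p)={w : Rxw}. Then □p holds at x, so p holds at x, i.e. Rxx.

□p → p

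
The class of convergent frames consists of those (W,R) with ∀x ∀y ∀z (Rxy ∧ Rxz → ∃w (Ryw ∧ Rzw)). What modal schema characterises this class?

A defining formula is ◇□r → □◇r (the .2 axiom).

◇□r → □◇r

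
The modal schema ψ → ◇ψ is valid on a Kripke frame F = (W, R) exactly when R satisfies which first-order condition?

reflexivity

Equivalently (dual form): □ψ → ψ.
Suppose □ψ→ψ is valid. At any x set V(ψ)={w : Rxw}. Then □ψ holds at x, so ψ holds at x, i.e. Rxx.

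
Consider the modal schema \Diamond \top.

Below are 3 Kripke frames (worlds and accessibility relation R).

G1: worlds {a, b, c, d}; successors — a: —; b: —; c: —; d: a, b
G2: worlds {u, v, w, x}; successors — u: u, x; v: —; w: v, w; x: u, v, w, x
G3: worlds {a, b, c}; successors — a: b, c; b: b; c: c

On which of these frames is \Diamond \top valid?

The schema corresponds to seriality: \forall x \exists y Rxy.
G1: fails — world a has no successor.
G2: fails — world v has no successor.
G3: ✓.

G3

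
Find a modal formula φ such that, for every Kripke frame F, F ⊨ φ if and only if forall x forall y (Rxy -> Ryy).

□(□p → p)

The condition is shift-reflexivity. The T□ schema □(□p → p) defines it.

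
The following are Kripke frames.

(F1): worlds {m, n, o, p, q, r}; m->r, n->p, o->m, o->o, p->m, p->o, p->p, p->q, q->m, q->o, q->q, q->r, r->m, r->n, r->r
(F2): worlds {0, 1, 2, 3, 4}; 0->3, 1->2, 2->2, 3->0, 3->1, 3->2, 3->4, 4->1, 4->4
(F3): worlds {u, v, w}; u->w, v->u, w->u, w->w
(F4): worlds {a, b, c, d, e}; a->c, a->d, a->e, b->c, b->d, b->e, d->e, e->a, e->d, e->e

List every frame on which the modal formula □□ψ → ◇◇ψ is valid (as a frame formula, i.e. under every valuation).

(F1), (F2), (F3)

This is the axiom for a generalized confluence (Geach) condition; its first-order frame correspondent is ∀x ∃w (xR²w ∧ xR²w).
(F1): ✓.
(F2): ✓.
(F3): ✓.
(F4): fails — at c but no w with cR²w and cR²w.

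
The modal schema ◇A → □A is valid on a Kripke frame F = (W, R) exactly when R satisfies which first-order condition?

This is the CD axiom.
It corresponds to partial functionality: ∀x ∀y ∀z (Rxy ∧ Rxz → y = z).

Partial functionality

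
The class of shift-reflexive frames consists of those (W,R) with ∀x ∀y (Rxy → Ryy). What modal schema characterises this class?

The condition is shift-reflexivity. The T□ schema □(□ψ → ψ) defines it.
Suppose □(□ψ→ψ) is valid. Take Rxy and set V(ψ)={w : Ryw}. Then at y, □ψ holds; since □(□ψ→ψ) at x, □ψ→ψ at y, so ψ at y, i.e. Ryy.

□(□ψ → ψ)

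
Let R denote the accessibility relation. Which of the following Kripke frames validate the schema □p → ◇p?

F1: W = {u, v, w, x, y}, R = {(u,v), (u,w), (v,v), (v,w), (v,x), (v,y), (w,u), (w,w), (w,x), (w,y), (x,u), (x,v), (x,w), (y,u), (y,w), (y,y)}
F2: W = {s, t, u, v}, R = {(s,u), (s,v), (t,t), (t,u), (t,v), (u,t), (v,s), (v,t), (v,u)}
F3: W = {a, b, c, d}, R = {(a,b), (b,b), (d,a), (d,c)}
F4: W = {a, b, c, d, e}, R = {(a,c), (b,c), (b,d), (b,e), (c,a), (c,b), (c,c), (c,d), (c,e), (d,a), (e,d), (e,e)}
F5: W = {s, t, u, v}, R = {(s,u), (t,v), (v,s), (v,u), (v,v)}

This is the axiom for seriality; its first-order frame correspondent is ∀x ∃y Rxy.
F1: ✓.
F2: ✓.
F3: fails — world c has no successor.
F4: ✓.
F5: fails — world u has no successor.
Valid on: F1, F2, F4.

F1, F2, F4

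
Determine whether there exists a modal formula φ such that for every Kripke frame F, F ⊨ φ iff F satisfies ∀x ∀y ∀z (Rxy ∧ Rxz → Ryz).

Definable; ◇q → □◇q defines it

This is a Sahlqvist condition; the 5 axiom ◇q → □◇q defines it.
Suppose ◇q→□◇q is valid. Take Rxy, Rxz and set V(q)={y}. Then ◇q at x, so □◇q at x, so ◇q at z, so some w with Rzw has q; w=y, i.e. Rzy. By symmetry of the argument, Ryz.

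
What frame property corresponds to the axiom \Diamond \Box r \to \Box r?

The Euclidean property

Replacing r by ¬r and contraposing gives the equivalent schema ◇r → □◇r.
Suppose ◇r→□◇r is valid. Take Rxy, Rxz and set V(r)={y}. Then ◇r at x, so □◇r at x, so ◇r at z, so some w with Rzw has r; w=y, i.e. Rzy. By symmetry of the argument, Ryz.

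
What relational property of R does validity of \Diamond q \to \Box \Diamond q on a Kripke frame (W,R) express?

Suppose ◇q→□◇q is valid. Take Rxy, Rxz and set V(q)={y}. Then ◇q at x, so □◇q at x, so ◇q at z, so some w with Rzw has q; w=y, i.e. Rzy. By symmetry of the argument, Ryz.

the Euclidean property: \forall x \forall y \forall z (Rxy \wedge Rxz \to Ryz)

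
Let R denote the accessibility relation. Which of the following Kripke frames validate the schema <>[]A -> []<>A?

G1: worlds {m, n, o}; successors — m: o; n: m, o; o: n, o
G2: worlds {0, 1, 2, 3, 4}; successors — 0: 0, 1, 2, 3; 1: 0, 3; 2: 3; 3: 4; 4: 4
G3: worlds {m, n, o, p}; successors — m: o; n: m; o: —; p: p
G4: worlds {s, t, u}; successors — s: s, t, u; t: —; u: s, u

The schema corresponds to convergence: forall x forall y forall z (Rxy & Rxz -> exists w (Ryw & Rzw)).
G1: satisfies the condition.
G2: fails — R00 and R03 but 0 and 3 have no common successor.
G3: fails — Rmo and Rmo but o and o have no common successor.
G4: fails — Rsu and Rst but u and t have no common successor.

G1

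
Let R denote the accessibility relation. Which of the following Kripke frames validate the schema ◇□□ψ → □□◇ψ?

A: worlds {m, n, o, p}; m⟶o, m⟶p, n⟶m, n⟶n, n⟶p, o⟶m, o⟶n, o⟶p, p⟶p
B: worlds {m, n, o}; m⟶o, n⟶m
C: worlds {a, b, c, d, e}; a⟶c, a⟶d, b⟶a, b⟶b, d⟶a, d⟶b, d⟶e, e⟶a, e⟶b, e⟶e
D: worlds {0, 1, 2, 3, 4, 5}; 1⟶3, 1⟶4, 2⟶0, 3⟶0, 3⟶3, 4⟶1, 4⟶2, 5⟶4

A

This is the axiom for a generalized confluence (Geach) condition; its first-order frame correspondent is ∀x ∀y ∀z ((xRy ∧ xR²z) → ∃w (yR²w ∧ zRw)).
A: satisfies the condition.
B: fails — nRm, nR²o but no w with mR²w and oRw.
C: fails — aRc, aR²a but no w with cR²w and aRw.
D: fails — 1R3, 1R²0 but no w with 3R²w and 0Rw.
Valid on: A.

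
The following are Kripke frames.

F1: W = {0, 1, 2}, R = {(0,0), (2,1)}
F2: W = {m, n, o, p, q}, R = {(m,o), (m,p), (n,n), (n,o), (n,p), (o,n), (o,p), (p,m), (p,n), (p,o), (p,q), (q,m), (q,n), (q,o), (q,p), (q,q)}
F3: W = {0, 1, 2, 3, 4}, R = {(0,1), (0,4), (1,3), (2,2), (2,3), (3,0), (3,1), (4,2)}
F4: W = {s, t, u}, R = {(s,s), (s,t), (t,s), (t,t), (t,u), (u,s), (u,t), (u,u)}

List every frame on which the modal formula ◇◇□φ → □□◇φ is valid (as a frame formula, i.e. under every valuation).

F1, F2, F4

Frame correspondent (Sahlqvist): ∀x ∀y ∀z ((xR²y ∧ xR²z) → ∃w (yRw ∧ zRw)) — i.e. a generalized confluence (Geach) condition.
F1: condition met.
F2: condition met.
F3: fails — 0R²2, 0R²3 but no w with 2Rw and 3Rw.
F4: condition met.
Valid on: F1, F2, F4.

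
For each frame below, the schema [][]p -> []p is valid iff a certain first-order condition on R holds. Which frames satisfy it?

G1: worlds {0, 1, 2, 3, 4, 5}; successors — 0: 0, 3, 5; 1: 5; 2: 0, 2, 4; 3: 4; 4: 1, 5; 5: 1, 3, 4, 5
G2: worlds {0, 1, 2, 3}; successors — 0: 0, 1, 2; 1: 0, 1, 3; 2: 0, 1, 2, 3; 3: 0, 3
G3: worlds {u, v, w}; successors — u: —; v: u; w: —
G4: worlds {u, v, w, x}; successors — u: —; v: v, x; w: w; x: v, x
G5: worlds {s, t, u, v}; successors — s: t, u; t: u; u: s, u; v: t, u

This is the axiom for density; its first-order frame correspondent is forall x forall y (Rxy -> exists z (Rxz & Rzy)).
G1: fails — R34 but no z with R3z and Rz4.
G2: satisfies the condition.
G3: fails — Rvu but no z with Rvz and Rzu.
G4: satisfies the condition.
G5: fails — Rvt but no z with Rvz and Rzt.
Valid on: G2, G4.

G2, G4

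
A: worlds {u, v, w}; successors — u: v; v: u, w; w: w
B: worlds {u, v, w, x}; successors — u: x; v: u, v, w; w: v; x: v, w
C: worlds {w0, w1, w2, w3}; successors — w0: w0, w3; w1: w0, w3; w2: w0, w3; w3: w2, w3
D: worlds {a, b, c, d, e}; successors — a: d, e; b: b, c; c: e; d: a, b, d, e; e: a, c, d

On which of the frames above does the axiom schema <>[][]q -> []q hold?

The schema corresponds to a generalized confluence (Geach) condition: forall x forall y forall z ((xRy & xRz) -> exists w (y R^2 w & z = w)).
A: fails — vRw, vRu but no t with wR²t and u=t.
B: fails — uRx, uRx but no t with xR²t and x=t.
C: ✓.
D: fails — bRc, bRb but no w with cR²w and b=w.

C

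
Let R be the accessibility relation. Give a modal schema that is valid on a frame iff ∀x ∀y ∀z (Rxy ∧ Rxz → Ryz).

The condition is the Euclidean property. The 5 schema ◇q → □◇q defines it.
Suppose ◇q→□◇q is valid. Take Rxy, Rxz and set V(q)={y}. Then ◇q at x, so □◇q at x, so ◇q at z, so some w with Rzw has q; w=y, i.e. Rzy. By symmetry of the argument, Ryz.

◇q → □◇q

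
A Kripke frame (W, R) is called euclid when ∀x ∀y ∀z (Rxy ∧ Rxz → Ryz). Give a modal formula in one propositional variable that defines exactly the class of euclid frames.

◇q → □◇q

This is the Euclidean property; the standard corresponding axiom is 5: ◇q → □◇q.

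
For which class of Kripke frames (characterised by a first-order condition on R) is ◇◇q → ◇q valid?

This is frame-equivalent to □q → □□q (substitute ¬q for q and contrapose).
Suppose □q→□□q is valid. Take Rxy, Ryz and set V(q)={w : Rxw}. Then □q at x, so □□q at x, so □q at y, so q at z, i.e. Rxz.

Transitivity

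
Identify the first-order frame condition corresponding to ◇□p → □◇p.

convergence

This is the .2 axiom.
Its frame correspondent is convergence — ∀x ∀y ∀z (Rxy ∧ Rxz → ∃w (Ryw ∧ Rzw)).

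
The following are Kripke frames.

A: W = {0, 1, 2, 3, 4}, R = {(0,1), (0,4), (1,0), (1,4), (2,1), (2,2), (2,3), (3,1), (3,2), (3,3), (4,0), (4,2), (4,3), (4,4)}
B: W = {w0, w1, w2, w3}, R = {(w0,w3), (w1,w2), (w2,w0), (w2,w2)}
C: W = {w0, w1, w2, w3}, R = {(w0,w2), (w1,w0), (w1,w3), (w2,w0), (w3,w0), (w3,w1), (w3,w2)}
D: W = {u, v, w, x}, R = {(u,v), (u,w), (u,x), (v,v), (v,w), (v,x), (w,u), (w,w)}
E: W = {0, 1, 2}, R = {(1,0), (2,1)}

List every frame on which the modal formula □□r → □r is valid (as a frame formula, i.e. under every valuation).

This is the axiom for density; its first-order frame correspondent is ∀x ∀y (Rxy → ∃z (Rxz ∧ Rzy)).
A: fails — R01 but no z with R0z and Rz1.
B: fails — Rw0w3 but no z with Rw0z and Rzw3.
C: fails — Rw3w1 but no z with Rw3z and Rzw1.
D: condition met.
E: fails — R10 but no z with R1z and Rz0.

D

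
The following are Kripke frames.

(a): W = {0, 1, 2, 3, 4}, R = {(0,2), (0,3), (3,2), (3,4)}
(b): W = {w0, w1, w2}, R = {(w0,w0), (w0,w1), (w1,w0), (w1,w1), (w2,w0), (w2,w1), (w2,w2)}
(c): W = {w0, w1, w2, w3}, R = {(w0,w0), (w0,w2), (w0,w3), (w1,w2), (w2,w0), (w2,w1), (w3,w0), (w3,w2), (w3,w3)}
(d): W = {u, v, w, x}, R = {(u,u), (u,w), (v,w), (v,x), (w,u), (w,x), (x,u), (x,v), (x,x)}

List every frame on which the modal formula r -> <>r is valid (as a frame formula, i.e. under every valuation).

(b)

The schema corresponds to reflexivity: forall x Rxx.
(a): fails — world 0 does not see itself.
(b): ✓.
(c): fails — world w1 does not see itself.
(d): fails — world v does not see itself.
Valid on: (b).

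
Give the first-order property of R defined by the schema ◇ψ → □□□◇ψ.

This is a Sahlqvist (Geach-type) schema ◇^1□^0ψ → □^3◇^1ψ.
Minimal-valuation argument: fix x; take any y with xR^1y and any z with xR^3z. Set V(ψ) to the set of worlds R-reachable from y in exactly 0 steps. Then □^0ψ holds at y, so the antecedent holds at x; validity forces ◇^1ψ at z, giving a w with zR^1w and yR^0w.
First-order correspondent: ∀x ∀y ∀z ((xRy ∧ xR³z) → ∃w (y = w ∧ zRw)).

∀x ∀y ∀z ((xRy ∧ xR³z) → ∃w (y = w ∧ zRw))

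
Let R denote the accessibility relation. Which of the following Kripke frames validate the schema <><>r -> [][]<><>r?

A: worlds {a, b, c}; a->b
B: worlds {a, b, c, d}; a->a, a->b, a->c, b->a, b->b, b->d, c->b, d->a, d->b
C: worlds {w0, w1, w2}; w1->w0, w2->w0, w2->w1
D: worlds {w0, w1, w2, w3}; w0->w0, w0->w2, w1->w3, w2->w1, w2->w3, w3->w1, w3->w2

This is the axiom for a generalized confluence (Geach) condition; its first-order frame correspondent is forall x forall y forall z ((x R^2 y & x R^2 z) -> exists w (y = w & z R^2 w)).
A: satisfies the condition.
B: fails — aR²c, aR²c but no w with c=w and cR²w.
C: fails — w2R²w0, w2R²w0 but no w with w0=w and w0R²w.
D: fails — w0R²w0, w0R²w1 but no w with w0=w and w1R²w.

A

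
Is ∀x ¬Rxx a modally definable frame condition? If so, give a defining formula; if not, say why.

Not modally definable

Modal frame validity is preserved under surjective bounded morphisms.
The 4-cycle (worlds a,b,c,d with a→b→c→d→a) is irreflexive, and the map sending every world to a single reflexive point • is a surjective bounded morphism (forth: every edge maps to (•,•); back: every world has a successor). So any modal formula valid on the 4-cycle is also valid on the reflexive point, which is not irreflexive.
So the class is not modally definable.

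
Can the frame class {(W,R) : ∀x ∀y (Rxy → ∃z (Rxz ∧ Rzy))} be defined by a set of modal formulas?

The condition is density. A defining modal formula is □□q → □q.
Suppose □□q→□q is valid. Take Rxy and set V(q)={w : xR²w}. Then □□q at x, so □q at x, so q at y, i.e. ∃z(Rxz∧Rzy).

Definable; □□q → □q defines it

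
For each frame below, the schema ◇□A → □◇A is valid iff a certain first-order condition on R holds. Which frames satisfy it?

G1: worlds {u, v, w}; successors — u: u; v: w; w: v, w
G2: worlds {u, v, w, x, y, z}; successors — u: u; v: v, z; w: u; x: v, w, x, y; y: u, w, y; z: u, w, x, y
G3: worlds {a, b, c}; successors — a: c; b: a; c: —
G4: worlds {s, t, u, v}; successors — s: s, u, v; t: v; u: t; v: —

The schema corresponds to convergence: ∀x ∀y ∀z (Rxy ∧ Rxz → ∃w (Ryw ∧ Rzw)).
G1: satisfies the condition.
G2: fails — Rvv and Rvz but v and z have no common successor.
G3: fails — Rac and Rac but c and c have no common successor.
G4: fails — Rsv and Rsv but v and v have no common successor.
Valid on: G1.

G1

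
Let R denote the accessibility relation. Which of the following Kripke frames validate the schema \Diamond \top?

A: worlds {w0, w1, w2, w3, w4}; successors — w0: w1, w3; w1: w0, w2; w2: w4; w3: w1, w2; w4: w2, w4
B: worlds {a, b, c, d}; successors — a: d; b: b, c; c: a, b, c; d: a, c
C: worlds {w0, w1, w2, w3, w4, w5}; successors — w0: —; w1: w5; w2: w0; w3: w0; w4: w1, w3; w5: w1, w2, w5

The schema corresponds to seriality: \forall x \exists y Rxy.
A: satisfies the condition.
B: satisfies the condition.
C: fails — world w0 has no successor.

A, B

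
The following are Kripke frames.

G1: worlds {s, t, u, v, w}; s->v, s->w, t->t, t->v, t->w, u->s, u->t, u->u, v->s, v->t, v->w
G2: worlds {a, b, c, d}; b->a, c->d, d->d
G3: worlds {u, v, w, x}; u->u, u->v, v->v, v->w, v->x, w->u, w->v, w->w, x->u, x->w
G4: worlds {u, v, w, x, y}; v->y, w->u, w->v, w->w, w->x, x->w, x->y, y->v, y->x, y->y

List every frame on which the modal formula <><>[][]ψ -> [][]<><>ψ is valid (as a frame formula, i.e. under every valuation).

The schema corresponds to a generalized confluence (Geach) condition: forall x forall y forall z ((x R^2 y & x R^2 z) -> exists w (y R^2 w & z R^2 w)).
G1: fails — sR²s, sR²w but no w* with sR²w* and wR²w*.
G2: holds.
G3: holds.
G4: fails — wR²u, wR²u but no t with uR²t and uR²t.

G2, G3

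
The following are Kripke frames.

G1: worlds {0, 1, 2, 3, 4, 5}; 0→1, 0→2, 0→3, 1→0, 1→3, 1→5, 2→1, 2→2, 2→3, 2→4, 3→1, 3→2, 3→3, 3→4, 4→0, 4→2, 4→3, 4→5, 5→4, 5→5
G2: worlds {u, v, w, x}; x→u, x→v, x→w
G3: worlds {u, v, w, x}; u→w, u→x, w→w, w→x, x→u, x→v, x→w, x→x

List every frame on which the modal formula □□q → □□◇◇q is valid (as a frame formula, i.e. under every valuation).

This is the axiom for a generalized confluence (Geach) condition; its first-order frame correspondent is ∀x ∀z (xR²z → ∃w (xR²w ∧ zR²w)).
G1: ✓.
G2: ✓.
G3: fails — uR²v but no t with uR²t and vR²t.

G1, G2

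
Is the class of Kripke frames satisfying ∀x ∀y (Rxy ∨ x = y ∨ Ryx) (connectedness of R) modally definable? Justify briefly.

Modal frame validity is preserved under disjoint unions.
Take 4 disjoint single-world reflexive frames: each is trivially connected, but their disjoint union has 4 worlds with no edge between distinct components, so it is not connected.
So the class is not modally definable.

No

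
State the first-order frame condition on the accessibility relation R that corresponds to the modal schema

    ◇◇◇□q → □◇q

∀x ∀y ∀z ((xR³y ∧ xRz) → ∃w (yRw ∧ zRw))

This is a Sahlqvist (Geach-type) schema ◇^3□^1q → □^1◇^1q.
Minimal-valuation argument: fix x; take any y with xR^3y and any z with xR^1z. Set V(q) to the set of worlds R-reachable from y in exactly 1 step. Then □^1q holds at y, so the antecedent holds at x; validity forces ◇^1q at z, giving a w with zR^1w and yR^1w.
First-order correspondent: ∀x ∀y ∀z ((xR³y ∧ xRz) → ∃w (yRw ∧ zRw)).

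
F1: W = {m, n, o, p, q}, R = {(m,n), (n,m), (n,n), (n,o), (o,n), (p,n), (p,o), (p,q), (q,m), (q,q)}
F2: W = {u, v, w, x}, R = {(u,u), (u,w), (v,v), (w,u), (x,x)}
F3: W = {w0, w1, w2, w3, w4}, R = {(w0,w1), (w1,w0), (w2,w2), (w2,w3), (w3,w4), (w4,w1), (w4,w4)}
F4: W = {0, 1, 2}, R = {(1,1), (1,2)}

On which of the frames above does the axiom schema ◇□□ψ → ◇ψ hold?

F1, F2

This is the axiom for a generalized confluence (Geach) condition; its first-order frame correspondent is ∀x ∀y (xRy → ∃w (yR²w ∧ xRw)).
F1: satisfies the condition.
F2: satisfies the condition.
F3: fails — w2Rw3 but no w with w3R²w and w2Rw.
F4: fails — 1R2 but no w with 2R²w and 1Rw.
Valid on: F1, F2.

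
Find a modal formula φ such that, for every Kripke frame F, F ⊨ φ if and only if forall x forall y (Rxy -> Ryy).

□(□q → q)

A defining formula is □(□q → q) (the T□ axiom).
Suppose □(□q→q) is valid. Take Rxy and set V(q)={w : Ryw}. Then at y, □q holds; since □(□q→q) at x, □q→q at y, so q at y, i.e. Ryy.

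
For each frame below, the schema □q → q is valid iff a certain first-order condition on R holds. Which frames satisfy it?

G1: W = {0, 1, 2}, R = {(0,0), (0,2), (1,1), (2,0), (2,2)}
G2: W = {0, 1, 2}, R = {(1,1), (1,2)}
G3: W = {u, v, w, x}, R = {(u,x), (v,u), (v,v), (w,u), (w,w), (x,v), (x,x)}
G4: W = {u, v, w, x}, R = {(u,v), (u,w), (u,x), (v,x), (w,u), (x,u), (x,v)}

G1

This is the axiom for reflexivity; its first-order frame correspondent is ∀x Rxx.
G1: holds.
G2: fails — world 0 does not see itself.
G3: fails — world u does not see itself.
G4: fails — world u does not see itself.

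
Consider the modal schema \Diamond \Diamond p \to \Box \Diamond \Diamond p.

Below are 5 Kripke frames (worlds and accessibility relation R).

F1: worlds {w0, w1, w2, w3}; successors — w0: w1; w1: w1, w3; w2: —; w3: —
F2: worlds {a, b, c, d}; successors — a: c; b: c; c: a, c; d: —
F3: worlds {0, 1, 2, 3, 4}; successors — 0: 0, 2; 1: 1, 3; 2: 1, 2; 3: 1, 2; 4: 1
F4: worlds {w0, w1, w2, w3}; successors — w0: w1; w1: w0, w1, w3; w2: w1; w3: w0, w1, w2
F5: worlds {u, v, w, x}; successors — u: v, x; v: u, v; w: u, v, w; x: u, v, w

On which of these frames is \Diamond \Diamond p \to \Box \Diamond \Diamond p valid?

The schema corresponds to a generalized confluence (Geach) condition: \forall x \forall y \forall z ((x R^2 y \wedge xRz) \to \exists w (y = w \wedge z R^2 w)).
F1: fails — w1R²w1, w1Rw3 but no w with w1=w and w3R²w.
F2: holds.
F3: fails — 0R²0, 0R2 but no w with 0=w and 2R²w.
F4: fails — w1R²w2, w1Rw0 but no w with w2=w and w0R²w.
F5: fails — uR²w, uRv but no t with w=t and vR²t.
Valid on: F2.

F2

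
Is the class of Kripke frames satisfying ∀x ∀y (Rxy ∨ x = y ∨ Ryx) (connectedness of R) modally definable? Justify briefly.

No

Any modally definable frame class is closed under disjoint unions.
Take 2 disjoint single-world reflexive frames: each is trivially connected, but their disjoint union has 2 worlds with no edge between distinct components, so it is not connected.
So no modal formula (or set of formulas) defines exactly the connected frames.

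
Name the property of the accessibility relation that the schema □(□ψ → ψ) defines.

shift-reflexivity

Suppose □(□ψ→ψ) is valid. Take Rxy and set V(ψ)={w : Ryw}. Then at y, □ψ holds; since □(□ψ→ψ) at x, □ψ→ψ at y, so ψ at y, i.e. Ryy.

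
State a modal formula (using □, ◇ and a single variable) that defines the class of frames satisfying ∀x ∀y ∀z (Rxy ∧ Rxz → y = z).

◇r → □r

This is partial functionality; the standard corresponding axiom is CD: ◇r → □r.
Suppose ◇r→□r is valid. Take Rxy, Rxz and set V(r)={y}. Then ◇r at x, so □r at x, so r at z, i.e. z=y.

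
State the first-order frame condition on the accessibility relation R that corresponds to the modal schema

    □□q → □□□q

This is a Sahlqvist (Geach-type) schema ◇^0□^2q → □^3◇^0q.
First-order correspondent: ∀x ∀z (xR³z → ∃w (xR²w ∧ z = w)).

∀x ∀z (xR³z → ∃w (xR²w ∧ z = w))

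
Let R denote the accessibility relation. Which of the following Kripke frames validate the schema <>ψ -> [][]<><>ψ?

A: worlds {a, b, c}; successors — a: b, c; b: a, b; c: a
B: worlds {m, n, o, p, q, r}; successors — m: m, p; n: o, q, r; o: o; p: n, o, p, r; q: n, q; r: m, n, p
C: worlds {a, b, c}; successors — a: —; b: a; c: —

C

The schema corresponds to a generalized confluence (Geach) condition: forall x forall y forall z ((xRy & x R^2 z) -> exists w (y = w & z R^2 w)).
A: fails — aRc, aR²a but no w with c=w and aR²w.
B: fails — mRm, mR²o but no w with m=w and oR²w.
C: holds.
Valid on: C.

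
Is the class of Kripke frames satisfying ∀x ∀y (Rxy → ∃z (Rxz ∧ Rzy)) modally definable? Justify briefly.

Yes — defined by □□p → □p

The condition is density. A defining modal formula is □□p → □p.
Suppose □□p→□p is valid. Take Rxy and set V(p)={w : xR²w}. Then □□p at x, so □p at x, so p at y, i.e. ∃z(Rxz∧Rzy).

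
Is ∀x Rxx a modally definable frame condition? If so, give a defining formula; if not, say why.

This is a Sahlqvist condition; the T axiom □p → p defines it.

Definable; □p → p defines it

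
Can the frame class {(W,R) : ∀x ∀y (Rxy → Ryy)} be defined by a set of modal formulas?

Yes: it is shift-reflexivity, defined by the T□ schema □(□p → p).
Suppose □(□p→p) is valid. Take Rxy and set V(p)={w : Ryw}. Then at y, □p holds; since □(□p→p) at x, □p→p at y, so p at y, i.e. Ryy.

Yes — defined by □(□p → p)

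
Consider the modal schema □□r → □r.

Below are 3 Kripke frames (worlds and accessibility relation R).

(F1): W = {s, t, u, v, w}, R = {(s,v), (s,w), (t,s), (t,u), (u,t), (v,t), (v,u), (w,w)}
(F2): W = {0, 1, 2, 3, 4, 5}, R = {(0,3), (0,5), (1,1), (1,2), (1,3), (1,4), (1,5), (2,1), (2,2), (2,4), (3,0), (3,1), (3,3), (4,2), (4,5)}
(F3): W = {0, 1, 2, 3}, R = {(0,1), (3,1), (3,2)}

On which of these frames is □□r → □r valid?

none

Frame correspondent (Sahlqvist): ∀x ∀y (Rxy → ∃z (Rxz ∧ Rzy)) — i.e. density.
(F1): fails — Rut but no z with Ruz and Rzt.
(F2): fails — R45 but no z with R4z and Rz5.
(F3): fails — R01 but no z with R0z and Rz1.
Valid on no frame.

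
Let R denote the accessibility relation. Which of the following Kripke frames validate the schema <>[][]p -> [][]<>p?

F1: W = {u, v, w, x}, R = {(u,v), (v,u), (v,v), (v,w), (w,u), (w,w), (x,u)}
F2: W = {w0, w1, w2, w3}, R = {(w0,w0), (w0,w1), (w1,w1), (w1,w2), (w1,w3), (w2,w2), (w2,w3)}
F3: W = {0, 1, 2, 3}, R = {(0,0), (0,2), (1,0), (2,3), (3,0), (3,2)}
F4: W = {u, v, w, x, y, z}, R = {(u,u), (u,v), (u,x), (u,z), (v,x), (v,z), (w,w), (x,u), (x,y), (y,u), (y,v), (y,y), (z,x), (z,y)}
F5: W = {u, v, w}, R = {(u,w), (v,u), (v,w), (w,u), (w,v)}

F1

Frame correspondent (Sahlqvist): forall x forall y forall z ((xRy & x R^2 z) -> exists w (y R^2 w & zRw)) — i.e. a generalized confluence (Geach) condition.
F1: ✓.
F2: fails — w0Rw0, w0R²w3 but no w with w0R²w and w3Rw.
F3: fails — 0R2, 0R²2 but no w with 2R²w and 2Rw.
F4: fails — uRz, uR²v but no t with zR²t and vRt.
F5: fails — vRu, vR²u but no t with uR²t and uRt.
Valid on: F1.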